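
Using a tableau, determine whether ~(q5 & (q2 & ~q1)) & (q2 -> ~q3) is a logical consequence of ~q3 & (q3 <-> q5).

Yes

Initial set: {(~q3 & (q3 <-> q5)); ~(~(q5 & (q2 & ~q1)) & (q2 -> ~q3))}.
(~q3 & (q3 <-> q5)): α-rule — add ~q3, (q3 <-> q5).
~(~(q5 & (q2 & ~q1)) & (q2 -> ~q3)): β-rule — branch into ~~(q5 & (q2 & ~q1))  //  ~(q2 -> ~q3).
  branch 1 (add ~~(q5 & (q2 & ~q1))):
    ~~(q5 & (q2 & ~q1)): α-rule — add q5, (q2 & ~q1).
    (q2 & ~q1): α-rule — add q2, ~q1.
    (q3 <-> q5): β-rule — branch into q3, q5  //  ~q3, ~q5.
      branch 1.1 (add q3, q5):
        × closes — contains both q3 and ~q3.
      branch 1.2 (add ~q3, ~q5):
        × closes — contains both q5 and ~q5.
  branch 2 (add ~(q2 -> ~q3)):
    ~(q2 -> ~q3): α-rule — add q2, ~~q3.
    × closes — contains both q3 and ~q3.
All 3 branches close.
Every branch closed, so the premises entail the conclusion.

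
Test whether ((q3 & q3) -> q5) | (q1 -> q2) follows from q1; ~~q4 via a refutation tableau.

Initial set: {q1; ~~q4; ~(((q3 & q3) -> q5) | (q1 -> q2))}.
~~q4: drop double negation, giving q4.
~(((q3 & q3) -> q5) | (q1 -> q2)): α-rule — add ~((q3 & q3) -> q5), ~(q1 -> q2).
~((q3 & q3) -> q5): α-rule — add (q3 & q3), ~q5.
~(q1 -> q2): α-rule — add q1, ~q2.
(q3 & q3): α-rule — add q3, q3.
○ open, literals {q1=true, q2=false, q3=true, q4=true, q5=false}.
0 branches closed, 1 open.
An open branch gives a countermodel: q1=true, q2=false, q3=true, q4=true, q5=false (unmentioned atoms arbitrary); the premises hold there but the conclusion fails.

No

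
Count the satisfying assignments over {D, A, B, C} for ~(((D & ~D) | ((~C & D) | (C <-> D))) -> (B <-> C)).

Initial set: {~(((D & ~D) | ((~C & D) | (C <-> D))) -> (B <-> C))}.
~(((D & ~D) | ((~C & D) | (C <-> D))) -> (B <-> C)): α-rule — add ((D & ~D) | ((~C & D) | (C <-> D))), ~(B <-> C).
((D & ~D) | ((~C & D) | (C <-> D))): β-rule — branch into (D & ~D)  //  ((~C & D) | (C <-> D)).
  branch 1 (add (D & ~D)):
    (D & ~D): α-rule — add D, ~D.
    × closes — contains both D and ~D.
  branch 2 (add ((~C & D) | (C <-> D))):
    ~(B <-> C): β-rule — branch into B, ~C  //  ~B, C.
      branch 2.1 (add B, ~C):
        ((~C & D) | (C <-> D)): β-rule — branch into (~C & D)  //  (C <-> D).
          branch 2.1.1 (add (~C & D)):
            (~C & D): α-rule — add ~C, D.
            ○ open, literals {B=1, C=0, D=1}.
          branch 2.1.2 (add (C <-> D)):
            (C <-> D): β-rule — branch into C, D  //  ~C, ~D.
              branch 2.1.2.1 (add C, D):
                × closes — contains both C and ~C.
              branch 2.1.2.2 (add ~C, ~D):
                ○ open, literals {B=1, C=0, D=0}.
      branch 2.2 (add ~B, C):
        ((~C & D) | (C <-> D)): β-rule — branch into (~C & D)  //  (C <-> D).
          branch 2.2.1 (add (~C & D)):
            (~C & D): α-rule — add ~C, D.
            × closes — contains both C and ~C.
          branch 2.2.2 (add (C <-> D)):
            (C <-> D): β-rule — branch into C, D  //  ~C, ~D.
              branch 2.2.2.1 (add C, D):
                ○ open, literals {B=0, C=1, D=1}.
              branch 2.2.2.2 (add ~C, ~D):
                × closes — contains both C and ~C.
4 branches closed, 3 open.
Each open branch fixes some atoms; the unmentioned ones are free. Counting distinct full assignments: branch {B=1, C=0, D=1} (A) contributes 2 new; branch {B=1, C=0, D=0} (A) contributes 2 new; branch {B=0, C=1, D=1} (A) contributes 2 new. Total: 6.

6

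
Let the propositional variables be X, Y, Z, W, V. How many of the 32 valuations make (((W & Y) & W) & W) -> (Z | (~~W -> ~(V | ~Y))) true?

Initial set: {((((W & Y) & W) & W) -> (Z | (~~W -> ~(V | ~Y))))}.
((((W & Y) & W) & W) -> (Z | (~~W -> ~(V | ~Y)))): β-rule — branch into ~(((W & Y) & W) & W)  //  (Z | (~~W -> ~(V | ~Y))).
  branch 1 (add ~(((W & Y) & W) & W)):
    ~(((W & Y) & W) & W): β-rule — branch into ~((W & Y) & W)  //  ~W.
      branch 1.1 (add ~((W & Y) & W)):
        ~((W & Y) & W): β-rule — branch into ~(W & Y)  //  ~W.
          branch 1.1.1 (add ~(W & Y)):
            ~(W & Y): β-rule — branch into ~W  //  ~Y.
              branch 1.1.1.1 (add ~W):
                ○ open, literals {W=0}.
              branch 1.1.1.2 (add ~Y):
                ○ open, literals {Y=0}.
          branch 1.1.2 (add ~W):
            ○ open, literals {W=0}.
      branch 1.2 (add ~W):
        ○ open, literals {W=0}.
  branch 2 (add (Z | (~~W -> ~(V | ~Y)))):
    (Z | (~~W -> ~(V | ~Y))): β-rule — branch into Z  //  (~~W -> ~(V | ~Y)).
      branch 2.1 (add Z):
        ○ open, literals {Z=1}.
      branch 2.2 (add (~~W -> ~(V | ~Y))):
        (~~W -> ~(V | ~Y)): β-rule — branch into ~~~W  //  ~(V | ~Y).
          branch 2.2.1 (add ~~~W):
            ~~~W: drop double negation, giving ~W.
            ○ open, literals {W=0}.
          branch 2.2.2 (add ~(V | ~Y)):
            ~(V | ~Y): α-rule — add ~V, ~~Y.
            ○ open, literals {V=0, Y=1}.
0 branches closed, 7 open.
Each open branch fixes some atoms; the unmentioned ones are free. Counting distinct full assignments: branch {W=0} (X, Y, Z, V) contributes 16 new; branch {Y=0} (X, Z, W, V) contributes 8 new; branch {W=0} (X, Y, Z, V) contributes 0 new; branch {W=0} (X, Y, Z, V) contributes 0 new; branch {Z=1} (X, Y, W, V) contributes 4 new; branch {W=0} (X, Y, Z, V) contributes 0 new; branch {V=0, Y=1} (X, Z, W) contributes 2 new. Total: 30.

30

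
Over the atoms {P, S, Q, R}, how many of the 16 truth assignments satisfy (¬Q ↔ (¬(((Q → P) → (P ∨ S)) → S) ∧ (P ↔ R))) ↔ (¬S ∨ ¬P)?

7

Initial set: {((¬Q ↔ (¬(((Q → P) → (P ∨ S)) → S) ∧ (P ↔ R))) ↔ (¬S ∨ ¬P))}.
((¬Q ↔ (¬(((Q → P) → (P ∨ S)) → S) ∧ (P ↔ R))) ↔ (¬S ∨ ¬P)): β-rule — branch into (¬Q ↔ (¬(((Q → P) → (P ∨ S)) → S) ∧ (P ↔ R))), (¬S ∨ ¬P)  //  ¬(¬Q ↔ (¬(((Q → P) → (P ∨ S)) → S) ∧ (P ↔ R))), ¬(¬S ∨ ¬P).
  branch 1 (add (¬Q ↔ (¬(((Q → P) → (P ∨ S)) → S) ∧ (P ↔ R))), (¬S ∨ ¬P)):
    (¬Q ↔ (¬(((Q → P) → (P ∨ S)) → S) ∧ (P ↔ R))): β-rule — branch into ¬Q, (¬(((Q → P) → (P ∨ S)) → S) ∧ (P ↔ R))  //  ¬¬Q, ¬(¬(((Q → P) → (P ∨ S)) → S) ∧ (P ↔ R)).
      branch 1.1 (add ¬Q, (¬(((Q → P) → (P ∨ S)) → S) ∧ (P ↔ R))):
        (¬(((Q → P) → (P ∨ S)) → S) ∧ (P ↔ R)): α-rule — add ¬(((Q → P) → (P ∨ S)) → S), (P ↔ R).
        ¬(((Q → P) → (P ∨ S)) → S): α-rule — add ((Q → P) → (P ∨ S)), ¬S.
        (¬S ∨ ¬P): β-rule — branch into ¬S  //  ¬P.
          branch 1.1.1 (add ¬S):
            (P ↔ R): β-rule — branch into P, R  //  ¬P, ¬R.
              branch 1.1.1.1 (add P, R):
                ((Q → P) → (P ∨ S)): β-rule — branch into ¬(Q → P)  //  (P ∨ S).
                  branch 1.1.1.1.1 (add ¬(Q → P)):
                    ¬(Q → P): α-rule — add Q, ¬P.
                    × closes — contains both Q and ¬Q.
                  branch 1.1.1.1.2 (add (P ∨ S)):
                    (P ∨ S): β-rule — branch into P  //  S.
                      branch 1.1.1.1.2.1 (add P):
                        ○ open, literals {P=true, Q=false, R=true, S=false}.
                      branch 1.1.1.1.2.2 (add S):
                        × closes — contains both S and ¬S.
              branch 1.1.1.2 (add ¬P, ¬R):
                ((Q → P) → (P ∨ S)): β-rule — branch into ¬(Q → P)  //  (P ∨ S).
                  branch 1.1.1.2.1 (add ¬(Q → P)):
                    ¬(Q → P): α-rule — add Q, ¬P.
                    × closes — contains both Q and ¬Q.
                  branch 1.1.1.2.2 (add (P ∨ S)):
                    (P ∨ S): β-rule — branch into P  //  S.
                      branch 1.1.1.2.2.1 (add P):
                        × closes — contains both P and ¬P.
                      branch 1.1.1.2.2.2 (add S):
                        × closes — contains both S and ¬S.
          branch 1.1.2 (add ¬P):
            (P ↔ R): β-rule — branch into P, R  //  ¬P, ¬R.
              branch 1.1.2.1 (add P, R):
                × closes — contains both P and ¬P.
              branch 1.1.2.2 (add ¬P, ¬R):
                ((Q → P) → (P ∨ S)): β-rule — branch into ¬(Q → P)  //  (P ∨ S).
                  branch 1.1.2.2.1 (add ¬(Q → P)):
                    ¬(Q → P): α-rule — add Q, ¬P.
                    × closes — contains both Q and ¬Q.
                  branch 1.1.2.2.2 (add (P ∨ S)):
                    (P ∨ S): β-rule — branch into P  //  S.
                      branch 1.1.2.2.2.1 (add P):
                        × closes — contains both P and ¬P.
                      branch 1.1.2.2.2.2 (add S):
                        × closes — contains both S and ¬S.
      branch 1.2 (add ¬¬Q, ¬(¬(((Q → P) → (P ∨ S)) → S) ∧ (P ↔ R))):
        (¬S ∨ ¬P): β-rule — branch into ¬S  //  ¬P.
          branch 1.2.1 (add ¬S):
            ¬(¬(((Q → P) → (P ∨ S)) → S) ∧ (P ↔ R)): β-rule — branch into ¬¬(((Q → P) → (P ∨ S)) → S)  //  ¬(P ↔ R).
              branch 1.2.1.1 (add ¬¬(((Q → P) → (P ∨ S)) → S)):
                ¬¬(((Q → P) → (P ∨ S)) → S): β-rule — branch into ¬((Q → P) → (P ∨ S))  //  S.
                  branch 1.2.1.1.1 (add ¬((Q → P) → (P ∨ S))):
                    ¬((Q → P) → (P ∨ S)): α-rule — add (Q → P), ¬(P ∨ S).
                    ¬(P ∨ S): α-rule — add ¬P, ¬S.
                    (Q → P): β-rule — branch into ¬Q  //  P.
                      branch 1.2.1.1.1.1 (add ¬Q):
                        × closes — contains both Q and ¬Q.
                      branch 1.2.1.1.1.2 (add P):
                        × closes — contains both P and ¬P.
                  branch 1.2.1.1.2 (add S):
                    × closes — contains both S and ¬S.
              branch 1.2.1.2 (add ¬(P ↔ R)):
                ¬(P ↔ R): β-rule — branch into P, ¬R  //  ¬P, R.
                  branch 1.2.1.2.1 (add P, ¬R):
                    ○ open, literals {P=true, Q=true, R=false, S=false}.
                  branch 1.2.1.2.2 (add ¬P, R):
                    ○ open, literals {P=false, Q=true, R=true, S=false}.
          branch 1.2.2 (add ¬P):
            ¬(¬(((Q → P) → (P ∨ S)) → S) ∧ (P ↔ R)): β-rule — branch into ¬¬(((Q → P) → (P ∨ S)) → S)  //  ¬(P ↔ R).
              branch 1.2.2.1 (add ¬¬(((Q → P) → (P ∨ S)) → S)):
                ¬¬(((Q → P) → (P ∨ S)) → S): β-rule — branch into ¬((Q → P) → (P ∨ S))  //  S.
                  branch 1.2.2.1.1 (add ¬((Q → P) → (P ∨ S))):
                    ¬((Q → P) → (P ∨ S)): α-rule — add (Q → P), ¬(P ∨ S).
                    ¬(P ∨ S): α-rule — add ¬P, ¬S.
                    (Q → P): β-rule — branch into ¬Q  //  P.
                      branch 1.2.2.1.1.1 (add ¬Q):
                        × closes — contains both Q and ¬Q.
                      branch 1.2.2.1.1.2 (add P):
                        × closes — contains both P and ¬P.
                  branch 1.2.2.1.2 (add S):
                    ○ open, literals {P=false, Q=true, S=true}.
              branch 1.2.2.2 (add ¬(P ↔ R)):
                ¬(P ↔ R): β-rule — branch into P, ¬R  //  ¬P, R.
                  branch 1.2.2.2.1 (add P, ¬R):
                    × closes — contains both P and ¬P.
                  branch 1.2.2.2.2 (add ¬P, R):
                    ○ open, literals {P=false, Q=true, R=true}.
  branch 2 (add ¬(¬Q ↔ (¬(((Q → P) → (P ∨ S)) → S) ∧ (P ↔ R))), ¬(¬S ∨ ¬P)):
    ¬(¬S ∨ ¬P): α-rule — add ¬¬S, ¬¬P.
    ¬(¬Q ↔ (¬(((Q → P) → (P ∨ S)) → S) ∧ (P ↔ R))): β-rule — branch into ¬Q, ¬(¬(((Q → P) → (P ∨ S)) → S) ∧ (P ↔ R))  //  ¬¬Q, (¬(((Q → P) → (P ∨ S)) → S) ∧ (P ↔ R)).
      branch 2.1 (add ¬Q, ¬(¬(((Q → P) → (P ∨ S)) → S) ∧ (P ↔ R))):
        ¬(¬(((Q → P) → (P ∨ S)) → S) ∧ (P ↔ R)): β-rule — branch into ¬¬(((Q → P) → (P ∨ S)) → S)  //  ¬(P ↔ R).
          branch 2.1.1 (add ¬¬(((Q → P) → (P ∨ S)) → S)):
            ¬¬(((Q → P) → (P ∨ S)) → S): β-rule — branch into ¬((Q → P) → (P ∨ S))  //  S.
              branch 2.1.1.1 (add ¬((Q → P) → (P ∨ S))):
                ¬((Q → P) → (P ∨ S)): α-rule — add (Q → P), ¬(P ∨ S).
                ¬(P ∨ S): α-rule — add ¬P, ¬S.
                × closes — contains both P and ¬P.
              branch 2.1.1.2 (add S):
                ○ open, literals {P=true, Q=false, S=true}.
          branch 2.1.2 (add ¬(P ↔ R)):
            ¬(P ↔ R): β-rule — branch into P, ¬R  //  ¬P, R.
              branch 2.1.2.1 (add P, ¬R):
                ○ open, literals {P=true, Q=false, R=false, S=true}.
              branch 2.1.2.2 (add ¬P, R):
                × closes — contains both P and ¬P.
      branch 2.2 (add ¬¬Q, (¬(((Q → P) → (P ∨ S)) → S) ∧ (P ↔ R))):
        (¬(((Q → P) → (P ∨ S)) → S) ∧ (P ↔ R)): α-rule — add ¬(((Q → P) → (P ∨ S)) → S), (P ↔ R).
        ¬(((Q → P) → (P ∨ S)) → S): α-rule — add ((Q → P) → (P ∨ S)), ¬S.
        × closes — contains both S and ¬S.
18 branches closed, 7 open.
Each open branch fixes some atoms; the unmentioned ones are free. Counting distinct full assignments: branch {P=true, Q=false, R=true, S=false} (none free) contributes 1 new; branch {P=true, Q=true, R=false, S=false} (none free) contributes 1 new; branch {P=false, Q=true, R=true, S=false} (none free) contributes 1 new; branch {P=false, Q=true, S=true} (R) contributes 2 new; branch {P=false, Q=true, R=true} (S) contributes 0 new; branch {P=true, Q=false, S=true} (R) contributes 2 new; branch {P=true, Q=false, R=false, S=true} (none free) contributes 0 new. Total: 7.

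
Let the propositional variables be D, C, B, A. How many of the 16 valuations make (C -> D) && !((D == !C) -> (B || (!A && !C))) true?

Initial set: {((C -> D) && !((D == !C) -> (B || (!A && !C))))}.
((C -> D) && !((D == !C) -> (B || (!A && !C)))): α-rule — add (C -> D), !((D == !C) -> (B || (!A && !C))).
!((D == !C) -> (B || (!A && !C))): α-rule — add (D == !C), !(B || (!A && !C)).
!(B || (!A && !C)): α-rule — add !B, !(!A && !C).
(C -> D): β-rule — branch into !C  //  D.
  branch 1 (add !C):
    (D == !C): β-rule — branch into D, !C  //  !D, !!C.
      branch 1.1 (add D, !C):
        !(!A && !C): β-rule — branch into !!A  //  !!C.
          branch 1.1.1 (add !!A):
            ○ open, literals {A=T, B=F, C=F, D=T}.
          branch 1.1.2 (add !!C):
            × closes — contains both C and !C.
      branch 1.2 (add !D, !!C):
        × closes — contains both C and !C.
  branch 2 (add D):
    (D == !C): β-rule — branch into D, !C  //  !D, !!C.
      branch 2.1 (add D, !C):
        !(!A && !C): β-rule — branch into !!A  //  !!C.
          branch 2.1.1 (add !!A):
            ○ open, literals {A=T, B=F, C=F, D=T}.
          branch 2.1.2 (add !!C):
            × closes — contains both C and !C.
      branch 2.2 (add !D, !!C):
        × closes — contains both D and !D.
4 branches closed, 2 open.
Each open branch fixes some atoms; the unmentioned ones are free. Counting distinct full assignments: branch {A=T, B=F, C=F, D=T} (none free) contributes 1 new; branch {A=T, B=F, C=F, D=T} (none free) contributes 0 new. Total: 1.

1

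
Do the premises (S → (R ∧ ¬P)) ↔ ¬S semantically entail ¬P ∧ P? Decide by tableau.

No

Initial set: {((S → (R ∧ ¬P)) ↔ ¬S); ¬(¬P ∧ P)}.
((S → (R ∧ ¬P)) ↔ ¬S): β-rule — branch into (S → (R ∧ ¬P)), ¬S  //  ¬(S → (R ∧ ¬P)), ¬¬S.
  branch 1 (add (S → (R ∧ ¬P)), ¬S):
    ¬(¬P ∧ P): β-rule — branch into ¬¬P  //  ¬P.
      branch 1.1 (add ¬¬P):
        (S → (R ∧ ¬P)): β-rule — branch into ¬S  //  (R ∧ ¬P).
          branch 1.1.1 (add ¬S):
            ○ open, literals {P=T, S=F}.
          branch 1.1.2 (add (R ∧ ¬P)):
            (R ∧ ¬P): α-rule — add R, ¬P.
            × closes — contains both P and ¬P.
      branch 1.2 (add ¬P):
        (S → (R ∧ ¬P)): β-rule — branch into ¬S  //  (R ∧ ¬P).
          branch 1.2.1 (add ¬S):
            ○ open, literals {P=F, S=F}.
          branch 1.2.2 (add (R ∧ ¬P)):
            (R ∧ ¬P): α-rule — add R, ¬P.
            ○ open, literals {P=F, R=T, S=F}.
  branch 2 (add ¬(S → (R ∧ ¬P)), ¬¬S):
    ¬(S → (R ∧ ¬P)): α-rule — add S, ¬(R ∧ ¬P).
    ¬(¬P ∧ P): β-rule — branch into ¬¬P  //  ¬P.
      branch 2.1 (add ¬¬P):
        ¬(R ∧ ¬P): β-rule — branch into ¬R  //  ¬¬P.
          branch 2.1.1 (add ¬R):
            ○ open, literals {P=T, R=F, S=T}.
          branch 2.1.2 (add ¬¬P):
            ○ open, literals {P=T, S=T}.
      branch 2.2 (add ¬P):
        ¬(R ∧ ¬P): β-rule — branch into ¬R  //  ¬¬P.
          branch 2.2.1 (add ¬R):
            ○ open, literals {P=F, R=F, S=T}.
          branch 2.2.2 (add ¬¬P):
            × closes — contains both P and ¬P.
2 branches closed, 6 open.
An open branch gives a countermodel: P=T, S=F (unmentioned atoms arbitrary); the premises hold there but the conclusion fails.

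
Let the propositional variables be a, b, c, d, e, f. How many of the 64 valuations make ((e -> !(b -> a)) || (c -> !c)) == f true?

Initial set: {(((e -> !(b -> a)) || (c -> !c)) == f)}.
(((e -> !(b -> a)) || (c -> !c)) == f): β-rule — branch into ((e -> !(b -> a)) || (c -> !c)), f  //  !((e -> !(b -> a)) || (c -> !c)), !f.
  branch 1 (add ((e -> !(b -> a)) || (c -> !c)), f):
    ((e -> !(b -> a)) || (c -> !c)): β-rule — branch into (e -> !(b -> a))  //  (c -> !c).
      branch 1.1 (add (e -> !(b -> a))):
        (e -> !(b -> a)): β-rule — branch into !e  //  !(b -> a).
          branch 1.1.1 (add !e):
            ○ open, literals {e=F, f=T}.
          branch 1.1.2 (add !(b -> a)):
            !(b -> a): α-rule — add b, !a.
            ○ open, literals {a=F, b=T, f=T}.
      branch 1.2 (add (c -> !c)):
        (c -> !c): β-rule — branch into !c  //  !c.
          branch 1.2.1 (add !c):
            ○ open, literals {c=F, f=T}.
          branch 1.2.2 (add !c):
            ○ open, literals {c=F, f=T}.
  branch 2 (add !((e -> !(b -> a)) || (c -> !c)), !f):
    !((e -> !(b -> a)) || (c -> !c)): α-rule — add !(e -> !(b -> a)), !(c -> !c).
    !(e -> !(b -> a)): α-rule — add e, !!(b -> a).
    !(c -> !c): α-rule — add c, !!c.
    !!(b -> a): β-rule — branch into !b  //  a.
      branch 2.1 (add !b):
        ○ open, literals {b=F, c=T, e=T, f=F}.
      branch 2.2 (add a):
        ○ open, literals {a=T, c=T, e=T, f=F}.
0 branches closed, 6 open.
Each open branch fixes some atoms; the unmentioned ones are free. Counting distinct full assignments: branch {e=F, f=T} (a, b, c, d) contributes 16 new; branch {a=F, b=T, f=T} (c, d, e) contributes 4 new; branch {c=F, f=T} (a, b, d, e) contributes 6 new; branch {c=F, f=T} (a, b, d, e) contributes 0 new; branch {b=F, c=T, e=T, f=F} (a, d) contributes 4 new; branch {a=T, c=T, e=T, f=F} (b, d) contributes 2 new. Total: 32.

32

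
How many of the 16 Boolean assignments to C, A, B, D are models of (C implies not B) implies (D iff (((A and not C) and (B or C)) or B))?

Initial set: {((C implies not B) implies (D iff (((A and not C) and (B or C)) or B)))}.
((C implies not B) implies (D iff (((A and not C) and (B or C)) or B))): β-rule — branch into not (C implies not B)  //  (D iff (((A and not C) and (B or C)) or B)).
  branch 1 (add not (C implies not B)):
    not (C implies not B): α-rule — add C, not not B.
    ○ open, literals {B=T, C=T}.
  branch 2 (add (D iff (((A and not C) and (B or C)) or B))):
    (D iff (((A and not C) and (B or C)) or B)): β-rule — branch into D, (((A and not C) and (B or C)) or B)  //  not D, not (((A and not C) and (B or C)) or B).
      branch 2.1 (add D, (((A and not C) and (B or C)) or B)):
        (((A and not C) and (B or C)) or B): β-rule — branch into ((A and not C) and (B or C))  //  B.
          branch 2.1.1 (add ((A and not C) and (B or C))):
            ((A and not C) and (B or C)): α-rule — add (A and not C), (B or C).
            (A and not C): α-rule — add A, not C.
            (B or C): β-rule — branch into B  //  C.
              branch 2.1.1.1 (add B):
                ○ open, literals {A=T, B=T, C=F, D=T}.
              branch 2.1.1.2 (add C):
                × closes — contains both C and not C.
          branch 2.1.2 (add B):
            ○ open, literals {B=T, D=T}.
      branch 2.2 (add not D, not (((A and not C) and (B or C)) or B)):
        not (((A and not C) and (B or C)) or B): α-rule — add not ((A and not C) and (B or C)), not B.
        not ((A and not C) and (B or C)): β-rule — branch into not (A and not C)  //  not (B or C).
          branch 2.2.1 (add not (A and not C)):
            not (A and not C): β-rule — branch into not A  //  not not C.
              branch 2.2.1.1 (add not A):
                ○ open, literals {A=F, B=F, D=F}.
              branch 2.2.1.2 (add not not C):
                ○ open, literals {B=F, C=T, D=F}.
          branch 2.2.2 (add not (B or C)):
            not (B or C): α-rule — add not B, not C.
            ○ open, literals {B=F, C=F, D=F}.
1 branch closed, 6 open.
Each open branch fixes some atoms; the unmentioned ones are free. Counting distinct full assignments: branch {B=T, C=T} (A, D) contributes 4 new; branch {A=T, B=T, C=F, D=T} (none free) contributes 1 new; branch {B=T, D=T} (C, A) contributes 1 new; branch {A=F, B=F, D=F} (C) contributes 2 new; branch {B=F, C=T, D=F} (A) contributes 1 new; branch {B=F, C=F, D=F} (A) contributes 1 new. Total: 10.

10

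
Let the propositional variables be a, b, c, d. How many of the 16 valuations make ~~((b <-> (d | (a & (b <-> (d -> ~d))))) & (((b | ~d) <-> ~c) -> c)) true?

5

Initial set: {~~((b <-> (d | (a & (b <-> (d -> ~d))))) & (((b | ~d) <-> ~c) -> c))}.
~~((b <-> (d | (a & (b <-> (d -> ~d))))) & (((b | ~d) <-> ~c) -> c)): drop double negation, giving ((b <-> (d | (a & (b <-> (d -> ~d))))) & (((b | ~d) <-> ~c) -> c)).
((b <-> (d | (a & (b <-> (d -> ~d))))) & (((b | ~d) <-> ~c) -> c)): α-rule — add (b <-> (d | (a & (b <-> (d -> ~d))))), (((b | ~d) <-> ~c) -> c).
(b <-> (d | (a & (b <-> (d -> ~d))))): β-rule — branch into b, (d | (a & (b <-> (d -> ~d))))  //  ~b, ~(d | (a & (b <-> (d -> ~d)))).
  branch 1 (add b, (d | (a & (b <-> (d -> ~d))))):
    (((b | ~d) <-> ~c) -> c): β-rule — branch into ~((b | ~d) <-> ~c)  //  c.
      branch 1.1 (add ~((b | ~d) <-> ~c)):
        (d | (a & (b <-> (d -> ~d)))): β-rule — branch into d  //  (a & (b <-> (d -> ~d))).
          branch 1.1.1 (add d):
            ~((b | ~d) <-> ~c): β-rule — branch into (b | ~d), ~~c  //  ~(b | ~d), ~c.
              branch 1.1.1.1 (add (b | ~d), ~~c):
                (b | ~d): β-rule — branch into b  //  ~d.
                  branch 1.1.1.1.1 (add b):
                    ○ open, literals {b=T, c=T, d=T}.
                  branch 1.1.1.1.2 (add ~d):
                    × closes — contains both d and ~d.
              branch 1.1.1.2 (add ~(b | ~d), ~c):
                ~(b | ~d): α-rule — add ~b, ~~d.
                × closes — contains both b and ~b.
          branch 1.1.2 (add (a & (b <-> (d -> ~d)))):
            (a & (b <-> (d -> ~d))): α-rule — add a, (b <-> (d -> ~d)).
            ~((b | ~d) <-> ~c): β-rule — branch into (b | ~d), ~~c  //  ~(b | ~d), ~c.
              branch 1.1.2.1 (add (b | ~d), ~~c):
                (b <-> (d -> ~d)): β-rule — branch into b, (d -> ~d)  //  ~b, ~(d -> ~d).
                  branch 1.1.2.1.1 (add b, (d -> ~d)):
                    (b | ~d): β-rule — branch into b  //  ~d.
                      branch 1.1.2.1.1.1 (add b):
                        (d -> ~d): β-rule — branch into ~d  //  ~d.
                          branch 1.1.2.1.1.1.1 (add ~d):
                            ○ open, literals {a=T, b=T, c=T, d=F}.
                          branch 1.1.2.1.1.1.2 (add ~d):
                            ○ open, literals {a=T, b=T, c=T, d=F}.
                      branch 1.1.2.1.1.2 (add ~d):
                        (d -> ~d): β-rule — branch into ~d  //  ~d.
                          branch 1.1.2.1.1.2.1 (add ~d):
                            ○ open, literals {a=T, b=T, c=T, d=F}.
                          branch 1.1.2.1.1.2.2 (add ~d):
                            ○ open, literals {a=T, b=T, c=T, d=F}.
                  branch 1.1.2.1.2 (add ~b, ~(d -> ~d)):
                    × closes — contains both b and ~b.
              branch 1.1.2.2 (add ~(b | ~d), ~c):
                ~(b | ~d): α-rule — add ~b, ~~d.
                × closes — contains both b and ~b.
      branch 1.2 (add c):
        (d | (a & (b <-> (d -> ~d)))): β-rule — branch into d  //  (a & (b <-> (d -> ~d))).
          branch 1.2.1 (add d):
            ○ open, literals {b=T, c=T, d=T}.
          branch 1.2.2 (add (a & (b <-> (d -> ~d)))):
            (a & (b <-> (d -> ~d))): α-rule — add a, (b <-> (d -> ~d)).
            (b <-> (d -> ~d)): β-rule — branch into b, (d -> ~d)  //  ~b, ~(d -> ~d).
              branch 1.2.2.1 (add b, (d -> ~d)):
                (d -> ~d): β-rule — branch into ~d  //  ~d.
                  branch 1.2.2.1.1 (add ~d):
                    ○ open, literals {a=T, b=T, c=T, d=F}.
                  branch 1.2.2.1.2 (add ~d):
                    ○ open, literals {a=T, b=T, c=T, d=F}.
              branch 1.2.2.2 (add ~b, ~(d -> ~d)):
                × closes — contains both b and ~b.
  branch 2 (add ~b, ~(d | (a & (b <-> (d -> ~d))))):
    ~(d | (a & (b <-> (d -> ~d)))): α-rule — add ~d, ~(a & (b <-> (d -> ~d))).
    (((b | ~d) <-> ~c) -> c): β-rule — branch into ~((b | ~d) <-> ~c)  //  c.
      branch 2.1 (add ~((b | ~d) <-> ~c)):
        ~(a & (b <-> (d -> ~d))): β-rule — branch into ~a  //  ~(b <-> (d -> ~d)).
          branch 2.1.1 (add ~a):
            ~((b | ~d) <-> ~c): β-rule — branch into (b | ~d), ~~c  //  ~(b | ~d), ~c.
              branch 2.1.1.1 (add (b | ~d), ~~c):
                (b | ~d): β-rule — branch into b  //  ~d.
                  branch 2.1.1.1.1 (add b):
                    × closes — contains both b and ~b.
                  branch 2.1.1.1.2 (add ~d):
                    ○ open, literals {a=F, b=F, c=T, d=F}.
              branch 2.1.1.2 (add ~(b | ~d), ~c):
                ~(b | ~d): α-rule — add ~b, ~~d.
                × closes — contains both d and ~d.
          branch 2.1.2 (add ~(b <-> (d -> ~d))):
            ~((b | ~d) <-> ~c): β-rule — branch into (b | ~d), ~~c  //  ~(b | ~d), ~c.
              branch 2.1.2.1 (add (b | ~d), ~~c):
                ~(b <-> (d -> ~d)): β-rule — branch into b, ~(d -> ~d)  //  ~b, (d -> ~d).
                  branch 2.1.2.1.1 (add b, ~(d -> ~d)):
                    × closes — contains both b and ~b.
                  branch 2.1.2.1.2 (add ~b, (d -> ~d)):
                    (b | ~d): β-rule — branch into b  //  ~d.
                      branch 2.1.2.1.2.1 (add b):
                        × closes — contains both b and ~b.
                      branch 2.1.2.1.2.2 (add ~d):
                        (d -> ~d): β-rule — branch into ~d  //  ~d.
                          branch 2.1.2.1.2.2.1 (add ~d):
                            ○ open, literals {b=F, c=T, d=F}.
                          branch 2.1.2.1.2.2.2 (add ~d):
                            ○ open, literals {b=F, c=T, d=F}.
              branch 2.1.2.2 (add ~(b | ~d), ~c):
                ~(b | ~d): α-rule — add ~b, ~~d.
                × closes — contains both d and ~d.
      branch 2.2 (add c):
        ~(a & (b <-> (d -> ~d))): β-rule — branch into ~a  //  ~(b <-> (d -> ~d)).
          branch 2.2.1 (add ~a):
            ○ open, literals {a=F, b=F, c=T, d=F}.
          branch 2.2.2 (add ~(b <-> (d -> ~d))):
            ~(b <-> (d -> ~d)): β-rule — branch into b, ~(d -> ~d)  //  ~b, (d -> ~d).
              branch 2.2.2.1 (add b, ~(d -> ~d)):
                × closes — contains both b and ~b.
              branch 2.2.2.2 (add ~b, (d -> ~d)):
                (d -> ~d): β-rule — branch into ~d  //  ~d.
                  branch 2.2.2.2.1 (add ~d):
                    ○ open, literals {b=F, c=T, d=F}.
                  branch 2.2.2.2.2 (add ~d):
                    ○ open, literals {b=F, c=T, d=F}.
11 branches closed, 14 open.
Each open branch fixes some atoms; the unmentioned ones are free. Counting distinct full assignments: branch {b=T, c=T, d=T} (a) contributes 2 new; branch {a=T, b=T, c=T, d=F} (none free) contributes 1 new; branch {a=T, b=T, c=T, d=F} (none free) contributes 0 new; branch {a=T, b=T, c=T, d=F} (none free) contributes 0 new; branch {a=T, b=T, c=T, d=F} (none free) contributes 0 new; branch {b=T, c=T, d=T} (a) contributes 0 new; branch {a=T, b=T, c=T, d=F} (none free) contributes 0 new; branch {a=T, b=T, c=T, d=F} (none free) contributes 0 new; branch {a=F, b=F, c=T, d=F} (none free) contributes 1 new; branch {b=F, c=T, d=F} (a) contributes 1 new; branch {b=F, c=T, d=F} (a) contributes 0 new; branch {a=F, b=F, c=T, d=F} (none free) contributes 0 new; branch {b=F, c=T, d=F} (a) contributes 0 new; branch {b=F, c=T, d=F} (a) contributes 0 new. Total: 5.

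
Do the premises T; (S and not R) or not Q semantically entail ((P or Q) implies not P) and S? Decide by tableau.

Initial set: {T; ((S and not R) or not Q); not (((P or Q) implies not P) and S)}.
((S and not R) or not Q): β-rule — branch into (S and not R)  //  not Q.
  branch 1 (add (S and not R)):
    (S and not R): α-rule — add S, not R.
    not (((P or Q) implies not P) and S): β-rule — branch into not ((P or Q) implies not P)  //  not S.
      branch 1.1 (add not ((P or Q) implies not P)):
        not ((P or Q) implies not P): α-rule — add (P or Q), not not P.
        (P or Q): β-rule — branch into P  //  Q.
          branch 1.1.1 (add P):
            ○ open, literals {P=1, R=0, S=1, T=1}.
          branch 1.1.2 (add Q):
            ○ open, literals {P=1, Q=1, R=0, S=1, T=1}.
      branch 1.2 (add not S):
        × closes — contains both S and not S.
  branch 2 (add not Q):
    not (((P or Q) implies not P) and S): β-rule — branch into not ((P or Q) implies not P)  //  not S.
      branch 2.1 (add not ((P or Q) implies not P)):
        not ((P or Q) implies not P): α-rule — add (P or Q), not not P.
        (P or Q): β-rule — branch into P  //  Q.
          branch 2.1.1 (add P):
            ○ open, literals {P=1, Q=0, T=1}.
          branch 2.1.2 (add Q):
            × closes — contains both Q and not Q.
      branch 2.2 (add not S):
        ○ open, literals {Q=0, S=0, T=1}.
2 branches closed, 4 open.
An open branch gives a countermodel: P=1, R=0, S=1, T=1 (unmentioned atoms arbitrary); the premises hold there but the conclusion fails.

No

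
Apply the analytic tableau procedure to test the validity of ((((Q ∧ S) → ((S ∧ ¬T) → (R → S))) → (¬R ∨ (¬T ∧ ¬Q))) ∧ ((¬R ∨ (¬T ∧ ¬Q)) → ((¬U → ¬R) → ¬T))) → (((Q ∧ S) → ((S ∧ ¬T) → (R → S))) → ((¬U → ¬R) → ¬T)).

Valid

Assume the negation and expand:
Initial set: {¬(((((Q ∧ S) → ((S ∧ ¬T) → (R → S))) → (¬R ∨ (¬T ∧ ¬Q))) ∧ ((¬R ∨ (¬T ∧ ¬Q)) → ((¬U → ¬R) → ¬T))) → (((Q ∧ S) → ((S ∧ ¬T) → (R → S))) → ((¬U → ¬R) → ¬T)))}.
¬(((((Q ∧ S) → ((S ∧ ¬T) → (R → S))) → (¬R ∨ (¬T ∧ ¬Q))) ∧ ((¬R ∨ (¬T ∧ ¬Q)) → ((¬U → ¬R) → ¬T))) → (((Q ∧ S) → ((S ∧ ¬T) → (R → S))) → ((¬U → ¬R) → ¬T))): α-rule — add ((((Q ∧ S) → ((S ∧ ¬T) → (R → S))) → (¬R ∨ (¬T ∧ ¬Q))) ∧ ((¬R ∨ (¬T ∧ ¬Q)) → ((¬U → ¬R) → ¬T))), ¬(((Q ∧ S) → ((S ∧ ¬T) → (R → S))) → ((¬U → ¬R) → ¬T)).
((((Q ∧ S) → ((S ∧ ¬T) → (R → S))) → (¬R ∨ (¬T ∧ ¬Q))) ∧ ((¬R ∨ (¬T ∧ ¬Q)) → ((¬U → ¬R) → ¬T))): α-rule — add (((Q ∧ S) → ((S ∧ ¬T) → (R → S))) → (¬R ∨ (¬T ∧ ¬Q))), ((¬R ∨ (¬T ∧ ¬Q)) → ((¬U → ¬R) → ¬T)).
¬(((Q ∧ S) → ((S ∧ ¬T) → (R → S))) → ((¬U → ¬R) → ¬T)): α-rule — add ((Q ∧ S) → ((S ∧ ¬T) → (R → S))), ¬((¬U → ¬R) → ¬T).
¬((¬U → ¬R) → ¬T): α-rule — add (¬U → ¬R), ¬¬T.
(((Q ∧ S) → ((S ∧ ¬T) → (R → S))) → (¬R ∨ (¬T ∧ ¬Q))): β-rule — branch into ¬((Q ∧ S) → ((S ∧ ¬T) → (R → S)))  //  (¬R ∨ (¬T ∧ ¬Q)).
  branch 1 (add ¬((Q ∧ S) → ((S ∧ ¬T) → (R → S)))):
    ¬((Q ∧ S) → ((S ∧ ¬T) → (R → S))): α-rule — add (Q ∧ S), ¬((S ∧ ¬T) → (R → S)).
    (Q ∧ S): α-rule — add Q, S.
    ¬((S ∧ ¬T) → (R → S)): α-rule — add (S ∧ ¬T), ¬(R → S).
    (S ∧ ¬T): α-rule — add S, ¬T.
    × closes — contains both T and ¬T.
  branch 2 (add (¬R ∨ (¬T ∧ ¬Q))):
    ((¬R ∨ (¬T ∧ ¬Q)) → ((¬U → ¬R) → ¬T)): β-rule — branch into ¬(¬R ∨ (¬T ∧ ¬Q))  //  ((¬U → ¬R) → ¬T).
      branch 2.1 (add ¬(¬R ∨ (¬T ∧ ¬Q))):
        ¬(¬R ∨ (¬T ∧ ¬Q)): α-rule — add ¬¬R, ¬(¬T ∧ ¬Q).
        ((Q ∧ S) → ((S ∧ ¬T) → (R → S))): β-rule — branch into ¬(Q ∧ S)  //  ((S ∧ ¬T) → (R → S)).
          branch 2.1.1 (add ¬(Q ∧ S)):
            (¬U → ¬R): β-rule — branch into ¬¬U  //  ¬R.
              branch 2.1.1.1 (add ¬¬U):
                (¬R ∨ (¬T ∧ ¬Q)): β-rule — branch into ¬R  //  (¬T ∧ ¬Q).
                  branch 2.1.1.1.1 (add ¬R):
                    × closes — contains both R and ¬R.
                  branch 2.1.1.1.2 (add (¬T ∧ ¬Q)):
                    (¬T ∧ ¬Q): α-rule — add ¬T, ¬Q.
                    × closes — contains both T and ¬T.
              branch 2.1.1.2 (add ¬R):
                × closes — contains both R and ¬R.
          branch 2.1.2 (add ((S ∧ ¬T) → (R → S))):
            (¬U → ¬R): β-rule — branch into ¬¬U  //  ¬R.
              branch 2.1.2.1 (add ¬¬U):
                (¬R ∨ (¬T ∧ ¬Q)): β-rule — branch into ¬R  //  (¬T ∧ ¬Q).
                  branch 2.1.2.1.1 (add ¬R):
                    × closes — contains both R and ¬R.
                  branch 2.1.2.1.2 (add (¬T ∧ ¬Q)):
                    (¬T ∧ ¬Q): α-rule — add ¬T, ¬Q.
                    × closes — contains both T and ¬T.
              branch 2.1.2.2 (add ¬R):
                × closes — contains both R and ¬R.
      branch 2.2 (add ((¬U → ¬R) → ¬T)):
        ((Q ∧ S) → ((S ∧ ¬T) → (R → S))): β-rule — branch into ¬(Q ∧ S)  //  ((S ∧ ¬T) → (R → S)).
          branch 2.2.1 (add ¬(Q ∧ S)):
            (¬U → ¬R): β-rule — branch into ¬¬U  //  ¬R.
              branch 2.2.1.1 (add ¬¬U):
                (¬R ∨ (¬T ∧ ¬Q)): β-rule — branch into ¬R  //  (¬T ∧ ¬Q).
                  branch 2.2.1.1.1 (add ¬R):
                    ((¬U → ¬R) → ¬T): β-rule — branch into ¬(¬U → ¬R)  //  ¬T.
                      branch 2.2.1.1.1.1 (add ¬(¬U → ¬R)):
                        ¬(¬U → ¬R): α-rule — add ¬U, ¬¬R.
                        × closes — contains both U and ¬U.
                      branch 2.2.1.1.1.2 (add ¬T):
                        × closes — contains both T and ¬T.
                  branch 2.2.1.1.2 (add (¬T ∧ ¬Q)):
                    (¬T ∧ ¬Q): α-rule — add ¬T, ¬Q.
                    × closes — contains both T and ¬T.
              branch 2.2.1.2 (add ¬R):
                (¬R ∨ (¬T ∧ ¬Q)): β-rule — branch into ¬R  //  (¬T ∧ ¬Q).
                  branch 2.2.1.2.1 (add ¬R):
                    ((¬U → ¬R) → ¬T): β-rule — branch into ¬(¬U → ¬R)  //  ¬T.
                      branch 2.2.1.2.1.1 (add ¬(¬U → ¬R)):
                        ¬(¬U → ¬R): α-rule — add ¬U, ¬¬R.
                        × closes — contains both R and ¬R.
                      branch 2.2.1.2.1.2 (add ¬T):
                        × closes — contains both T and ¬T.
                  branch 2.2.1.2.2 (add (¬T ∧ ¬Q)):
                    (¬T ∧ ¬Q): α-rule — add ¬T, ¬Q.
                    × closes — contains both T and ¬T.
          branch 2.2.2 (add ((S ∧ ¬T) → (R → S))):
            (¬U → ¬R): β-rule — branch into ¬¬U  //  ¬R.
              branch 2.2.2.1 (add ¬¬U):
                (¬R ∨ (¬T ∧ ¬Q)): β-rule — branch into ¬R  //  (¬T ∧ ¬Q).
                  branch 2.2.2.1.1 (add ¬R):
                    ((¬U → ¬R) → ¬T): β-rule — branch into ¬(¬U → ¬R)  //  ¬T.
                      branch 2.2.2.1.1.1 (add ¬(¬U → ¬R)):
                        ¬(¬U → ¬R): α-rule — add ¬U, ¬¬R.
                        × closes — contains both U and ¬U.
                      branch 2.2.2.1.1.2 (add ¬T):
                        × closes — contains both T and ¬T.
                  branch 2.2.2.1.2 (add (¬T ∧ ¬Q)):
                    (¬T ∧ ¬Q): α-rule — add ¬T, ¬Q.
                    × closes — contains both T and ¬T.
              branch 2.2.2.2 (add ¬R):
                (¬R ∨ (¬T ∧ ¬Q)): β-rule — branch into ¬R  //  (¬T ∧ ¬Q).
                  branch 2.2.2.2.1 (add ¬R):
                    ((¬U → ¬R) → ¬T): β-rule — branch into ¬(¬U → ¬R)  //  ¬T.
                      branch 2.2.2.2.1.1 (add ¬(¬U → ¬R)):
                        ¬(¬U → ¬R): α-rule — add ¬U, ¬¬R.
                        × closes — contains both R and ¬R.
                      branch 2.2.2.2.1.2 (add ¬T):
                        × closes — contains both T and ¬T.
                  branch 2.2.2.2.2 (add (¬T ∧ ¬Q)):
                    (¬T ∧ ¬Q): α-rule — add ¬T, ¬Q.
                    × closes — contains both T and ¬T.
All 19 branches close.
Every branch closed, so the negation is unsatisfiable and the formula is valid.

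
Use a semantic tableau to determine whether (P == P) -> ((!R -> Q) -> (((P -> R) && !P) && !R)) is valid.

Not valid

Assume the negation and expand:
Initial set: {!((P == P) -> ((!R -> Q) -> (((P -> R) && !P) && !R)))}.
!((P == P) -> ((!R -> Q) -> (((P -> R) && !P) && !R))): α-rule — add (P == P), !((!R -> Q) -> (((P -> R) && !P) && !R)).
!((!R -> Q) -> (((P -> R) && !P) && !R)): α-rule — add (!R -> Q), !(((P -> R) && !P) && !R).
(P == P): β-rule — branch into P, P  //  !P, !P.
  branch 1 (add P, P):
    (!R -> Q): β-rule — branch into !!R  //  Q.
      branch 1.1 (add !!R):
        !(((P -> R) && !P) && !R): β-rule — branch into !((P -> R) && !P)  //  !!R.
          branch 1.1.1 (add !((P -> R) && !P)):
            !((P -> R) && !P): β-rule — branch into !(P -> R)  //  !!P.
              branch 1.1.1.1 (add !(P -> R)):
                !(P -> R): α-rule — add P, !R.
                × closes — contains both R and !R.
              branch 1.1.1.2 (add !!P):
                ○ open, literals {P=true, R=true}.
          branch 1.1.2 (add !!R):
            ○ open, literals {P=true, R=true}.
      branch 1.2 (add Q):
        !(((P -> R) && !P) && !R): β-rule — branch into !((P -> R) && !P)  //  !!R.
          branch 1.2.1 (add !((P -> R) && !P)):
            !((P -> R) && !P): β-rule — branch into !(P -> R)  //  !!P.
              branch 1.2.1.1 (add !(P -> R)):
                !(P -> R): α-rule — add P, !R.
                ○ open, literals {P=true, Q=true, R=false}.
              branch 1.2.1.2 (add !!P):
                ○ open, literals {P=true, Q=true}.
          branch 1.2.2 (add !!R):
            ○ open, literals {P=true, Q=true, R=true}.
  branch 2 (add !P, !P):
    (!R -> Q): β-rule — branch into !!R  //  Q.
      branch 2.1 (add !!R):
        !(((P -> R) && !P) && !R): β-rule — branch into !((P -> R) && !P)  //  !!R.
          branch 2.1.1 (add !((P -> R) && !P)):
            !((P -> R) && !P): β-rule — branch into !(P -> R)  //  !!P.
              branch 2.1.1.1 (add !(P -> R)):
                !(P -> R): α-rule — add P, !R.
                × closes — contains both P and !P.
              branch 2.1.1.2 (add !!P):
                × closes — contains both P and !P.
          branch 2.1.2 (add !!R):
            ○ open, literals {P=false, R=true}.
      branch 2.2 (add Q):
        !(((P -> R) && !P) && !R): β-rule — branch into !((P -> R) && !P)  //  !!R.
          branch 2.2.1 (add !((P -> R) && !P)):
            !((P -> R) && !P): β-rule — branch into !(P -> R)  //  !!P.
              branch 2.2.1.1 (add !(P -> R)):
                !(P -> R): α-rule — add P, !R.
                × closes — contains both P and !P.
              branch 2.2.1.2 (add !!P):
                × closes — contains both P and !P.
          branch 2.2.2 (add !!R):
            ○ open, literals {P=false, Q=true, R=true}.
5 branches closed, 7 open.
An open branch gives a countermodel: P=true, R=true (unmentioned atoms arbitrary); under it the original formula is false.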